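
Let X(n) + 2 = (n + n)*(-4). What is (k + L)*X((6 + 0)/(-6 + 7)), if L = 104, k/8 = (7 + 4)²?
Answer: -53600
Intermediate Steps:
k = 968 (k = 8*(7 + 4)² = 8*11² = 8*121 = 968)
X(n) = -2 - 8*n (X(n) = -2 + (n + n)*(-4) = -2 + (2*n)*(-4) = -2 - 8*n)
(k + L)*X((6 + 0)/(-6 + 7)) = (968 + 104)*(-2 - 8*(6 + 0)/(-6 + 7)) = 1072*(-2 - 48/1) = 1072*(-2 - 48) = 1072*(-50) = -53600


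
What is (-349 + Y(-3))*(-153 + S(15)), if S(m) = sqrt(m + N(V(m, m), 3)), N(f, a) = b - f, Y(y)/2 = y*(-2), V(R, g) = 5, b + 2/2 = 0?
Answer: 50550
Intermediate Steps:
b = -1 (b = -1 + 0 = -1)
Y(y) = -4*y (Y(y) = 2*(y*(-2)) = 2*(-2*y) = -4*y)
N(f, a) = -1 - f
S(m) = sqrt(-6 + m) (S(m) = sqrt(m + (-1 - 1*5)) = sqrt(m + (-1 - 5)) = sqrt(m - 6) = sqrt(-6 + m))
(-349 + Y(-3))*(-153 + S(15)) = (-349 - 4*(-3))*(-153 + sqrt(-6 + 15)) = (-349 + 12)*(-153 + sqrt(9)) = -337*(-153 + 3) = -337*(-150) = 50550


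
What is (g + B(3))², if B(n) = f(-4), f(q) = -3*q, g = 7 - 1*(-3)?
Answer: 484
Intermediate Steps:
g = 10 (g = 7 + 3 = 10)
B(n) = 12 (B(n) = -3*(-4) = 12)
(g + B(3))² = (10 + 12)² = 22² = 484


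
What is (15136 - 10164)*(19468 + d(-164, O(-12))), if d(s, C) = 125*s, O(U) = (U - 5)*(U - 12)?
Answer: -5131104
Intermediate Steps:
O(U) = (-12 + U)*(-5 + U) (O(U) = (-5 + U)*(-12 + U) = (-12 + U)*(-5 + U))
(15136 - 10164)*(19468 + d(-164, O(-12))) = (15136 - 10164)*(19468 + 125*(-164)) = 4972*(19468 - 20500) = 4972*(-1032) = -5131104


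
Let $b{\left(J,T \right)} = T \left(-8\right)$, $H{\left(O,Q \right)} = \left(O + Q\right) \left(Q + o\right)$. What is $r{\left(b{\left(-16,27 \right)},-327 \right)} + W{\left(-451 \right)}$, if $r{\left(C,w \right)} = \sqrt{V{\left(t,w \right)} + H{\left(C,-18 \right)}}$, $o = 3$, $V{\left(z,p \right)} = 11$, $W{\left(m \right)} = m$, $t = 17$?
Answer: $-451 + \sqrt{3521} \approx -391.66$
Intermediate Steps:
$H{\left(O,Q \right)} = \left(3 + Q\right) \left(O + Q\right)$ ($H{\left(O,Q \right)} = \left(O + Q\right) \left(Q + 3\right) = \left(O + Q\right) \left(3 + Q\right) = \left(3 + Q\right) \left(O + Q\right)$)
$b{\left(J,T \right)} = - 8 T$
$r{\left(C,w \right)} = \sqrt{281 - 15 C}$ ($r{\left(C,w \right)} = \sqrt{11 + \left(\left(-18\right)^{2} + 3 C + 3 \left(-18\right) + C \left(-18\right)\right)} = \sqrt{11 + \left(324 + 3 C - 54 - 18 C\right)} = \sqrt{11 - \left(-270 + 15 C\right)} = \sqrt{281 - 15 C}$)
$r{\left(b{\left(-16,27 \right)},-327 \right)} + W{\left(-451 \right)} = \sqrt{281 - 15 \left(\left(-8\right) 27\right)} - 451 = \sqrt{281 - -3240} - 451 = \sqrt{281 + 3240} - 451 = \sqrt{3521} - 451 = -451 + \sqrt{3521}$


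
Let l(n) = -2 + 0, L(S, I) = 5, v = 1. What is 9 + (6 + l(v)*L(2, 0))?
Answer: 5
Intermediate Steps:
l(n) = -2
9 + (6 + l(v)*L(2, 0)) = 9 + (6 - 2*5) = 9 + (6 - 10) = 9 - 4 = 5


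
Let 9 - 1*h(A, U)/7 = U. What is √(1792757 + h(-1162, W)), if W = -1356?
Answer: 2*√450578 ≈ 1342.5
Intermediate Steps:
h(A, U) = 63 - 7*U
√(1792757 + h(-1162, W)) = √(1792757 + (63 - 7*(-1356))) = √(1792757 + (63 + 9492)) = √(1792757 + 9555) = √1802312 = 2*√450578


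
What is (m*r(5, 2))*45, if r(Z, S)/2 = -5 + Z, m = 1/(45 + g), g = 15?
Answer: 0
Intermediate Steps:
m = 1/60 (m = 1/(45 + 15) = 1/60 ≈ 0.016667)
r(Z, S) = -10 + 2*Z (r(Z, S) = 2*(-5 + Z) = -10 + 2*Z)
(m*r(5, 2))*45 = ((-10 + 2*5)/60)*45 = ((-10 + 10)/60)*45 = ((1/60)*0)*45 = 0*45 = 0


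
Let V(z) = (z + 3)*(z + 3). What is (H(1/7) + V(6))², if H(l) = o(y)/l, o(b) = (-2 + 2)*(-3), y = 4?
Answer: 6561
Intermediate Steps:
V(z) = (3 + z)² (V(z) = (3 + z)*(3 + z) = (3 + z)²)
o(b) = 0 (o(b) = 0*(-3) = 0)
H(l) = 0 (H(l) = 0/l = 0)
(H(1/7) + V(6))² = (0 + (3 + 6)²)² = (0 + 9²)² = (0 + 81)² = 81² = 6561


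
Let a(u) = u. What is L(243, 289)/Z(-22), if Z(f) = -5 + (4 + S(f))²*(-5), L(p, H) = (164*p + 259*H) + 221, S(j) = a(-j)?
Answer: -114924/3385 ≈ -33.951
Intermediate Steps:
S(j) = -j
L(p, H) = 221 + 164*p + 259*H
Z(f) = -5 - 5*(4 - f)² (Z(f) = -5 + (4 - f)²*(-5) = -5 - 5*(4 - f)²)
L(243, 289)/Z(-22) = (221 + 164*243 + 259*289)/(-5 - 5*(-4 - 22)²) = (221 + 39852 + 74851)/(-5 - 5*(-26)²) = 114924/(-5 - 5*676) = 114924/(-5 - 3380) = 114924/(-3385) = 114924*(-1/3385) = -114924/3385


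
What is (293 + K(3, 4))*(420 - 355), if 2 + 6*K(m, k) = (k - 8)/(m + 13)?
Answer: 152165/8 ≈ 19021.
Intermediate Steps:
K(m, k) = -⅓ + (-8 + k)/(6*(13 + m)) (K(m, k) = -⅓ + ((k - 8)/(m + 13))/6 = -⅓ + ((-8 + k)/(13 + m))/6 = -⅓ + (-8 + k)/(6*(13 + m)))
(293 + K(3, 4))*(420 - 355) = (293 + (-34 + 4 - 2*3)/(6*(13 + 3)))*(420 - 355) = (293 + (⅙)*(-34 + 4 - 6)/16)*65 = (293 + (⅙)*(1/16)*(-36))*65 = (293 - 3/8)*65 = (2341/8)*65 = 152165/8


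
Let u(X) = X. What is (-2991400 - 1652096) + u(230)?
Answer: -4643266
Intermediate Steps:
(-2991400 - 1652096) + u(230) = (-2991400 - 1652096) + 230 = -4643496 + 230 = -4643266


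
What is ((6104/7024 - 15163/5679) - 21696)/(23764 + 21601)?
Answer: -108188750789/226197239130 ≈ -0.47829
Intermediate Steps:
((6104/7024 - 15163/5679) - 21696)/(23764 + 21601) = ((6104*(1/7024) - 15163*1/5679) - 21696)/45365 = ((763/878 - 15163/5679) - 21696)*(1/45365) = (-8980037/4986162 - 21696)*(1/45365) = -108188750789/4986162*1/45365 = -108188750789/226197239130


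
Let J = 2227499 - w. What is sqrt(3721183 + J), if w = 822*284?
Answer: 3*sqrt(635026) ≈ 2390.7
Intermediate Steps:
w = 233448
J = 1994051 (J = 2227499 - 1*233448 = 2227499 - 233448 = 1994051)
sqrt(3721183 + J) = sqrt(3721183 + 1994051) = sqrt(5715234) = 3*sqrt(635026)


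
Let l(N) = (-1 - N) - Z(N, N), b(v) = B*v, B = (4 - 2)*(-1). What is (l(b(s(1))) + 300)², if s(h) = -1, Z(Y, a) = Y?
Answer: 87025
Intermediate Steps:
B = -2 (B = 2*(-1) = -2)
b(v) = -2*v
l(N) = -1 - 2*N (l(N) = (-1 - N) - N = -1 - 2*N)
(l(b(s(1))) + 300)² = ((-1 - (-4)*(-1)) + 300)² = ((-1 - 2*2) + 300)² = ((-1 - 4) + 300)² = (-5 + 300)² = 295² = 87025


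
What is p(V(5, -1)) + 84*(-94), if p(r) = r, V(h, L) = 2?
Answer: -7894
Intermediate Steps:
p(V(5, -1)) + 84*(-94) = 2 + 84*(-94) = 2 - 7896 = -7894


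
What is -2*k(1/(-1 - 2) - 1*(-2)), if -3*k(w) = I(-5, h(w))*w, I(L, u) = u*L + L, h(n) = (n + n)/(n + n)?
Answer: -100/9 ≈ -11.111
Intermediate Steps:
h(n) = 1 (h(n) = (2*n)/((2*n)) = (2*n)*(1/(2*n)) = 1)
I(L, u) = L + L*u (I(L, u) = L*u + L = L + L*u)
k(w) = 10*w/3 (k(w) = -(-5*(1 + 1))*w/3 = -(-5*2)*w/3 = -(-10)*w/3 = 10*w/3)
-2*k(1/(-1 - 2) - 1*(-2)) = -20*(1/(-1 - 2) - 1*(-2))/3 = -20*(1/(-3) + 2)/3 = -20*(-1/3 + 2)/3 = -20*5/(3*3) = -2*50/9 = -100/9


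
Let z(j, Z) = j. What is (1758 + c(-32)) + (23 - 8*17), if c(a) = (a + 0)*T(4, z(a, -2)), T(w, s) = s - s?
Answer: 1645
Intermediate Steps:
T(w, s) = 0
c(a) = 0 (c(a) = (a + 0)*0 = a*0 = 0)
(1758 + c(-32)) + (23 - 8*17) = (1758 + 0) + (23 - 8*17) = 1758 + (23 - 136) = 1758 - 113 = 1645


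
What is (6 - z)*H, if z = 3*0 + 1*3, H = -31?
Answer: -93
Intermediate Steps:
z = 3 (z = 0 + 3 = 3)
(6 - z)*H = (6 - 1*3)*(-31) = (6 - 3)*(-31) = 3*(-31) = -93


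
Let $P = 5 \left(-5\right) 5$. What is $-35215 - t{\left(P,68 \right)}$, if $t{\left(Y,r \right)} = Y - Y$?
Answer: $-35215$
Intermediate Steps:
$P = -125$ ($P = \left(-25\right) 5 = -125$)
$t{\left(Y,r \right)} = 0$
$-35215 - t{\left(P,68 \right)} = -35215 - 0 = -35215 + 0 = -35215$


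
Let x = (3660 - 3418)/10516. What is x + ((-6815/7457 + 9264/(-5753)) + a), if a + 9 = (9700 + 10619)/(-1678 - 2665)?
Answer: -1440946904447917/89058677790434 ≈ -16.180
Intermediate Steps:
a = -59406/4343 (a = -9 + (9700 + 10619)/(-1678 - 2665) = -9 + 20319/(-4343) = -9 + 20319*(-1/4343) = -9 - 20319/4343 = -59406/4343 ≈ -13.679)
x = 11/478 (x = 242*(1/10516) = 11/478 ≈ 0.023013)
x + ((-6815/7457 + 9264/(-5753)) + a) = 11/478 + ((-6815/7457 + 9264/(-5753)) - 59406/4343) = 11/478 + ((-6815*1/7457 + 9264*(-1/5753)) - 59406/4343) = 11/478 + ((-6815/7457 - 9264/5753) - 59406/4343) = 11/478 + (-108288343/42900121 - 59406/4343) = 11/478 - 3018820861775/186315225503 = -1440946904447917/89058677790434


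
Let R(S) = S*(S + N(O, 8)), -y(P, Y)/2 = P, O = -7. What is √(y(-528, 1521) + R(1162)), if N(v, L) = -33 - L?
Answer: √1303658 ≈ 1141.8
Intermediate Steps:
y(P, Y) = -2*P
R(S) = S*(-41 + S) (R(S) = S*(S + (-33 - 1*8)) = S*(S + (-33 - 8)) = S*(S - 41) = S*(-41 + S))
√(y(-528, 1521) + R(1162)) = √(-2*(-528) + 1162*(-41 + 1162)) = √(1056 + 1162*1121) = √(1056 + 1302602) = √1303658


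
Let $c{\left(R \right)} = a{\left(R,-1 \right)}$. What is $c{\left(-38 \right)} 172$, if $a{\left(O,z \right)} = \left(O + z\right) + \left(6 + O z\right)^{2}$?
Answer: $326284$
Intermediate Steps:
$a{\left(O,z \right)} = O + z + \left(6 + O z\right)^{2}$
$c{\left(R \right)} = -1 + R + \left(6 - R\right)^{2}$ ($c{\left(R \right)} = R - 1 + \left(6 + R \left(-1\right)\right)^{2} = R - 1 + \left(6 - R\right)^{2} = -1 + R + \left(6 - R\right)^{2}$)
$c{\left(-38 \right)} 172 = \left(-1 - 38 + \left(6 - -38\right)^{2}\right) 172 = \left(-1 - 38 + \left(6 + 38\right)^{2}\right) 172 = \left(-1 - 38 + 44^{2}\right) 172 = \left(-1 - 38 + 1936\right) 172 = 1897 \cdot 172 = 326284$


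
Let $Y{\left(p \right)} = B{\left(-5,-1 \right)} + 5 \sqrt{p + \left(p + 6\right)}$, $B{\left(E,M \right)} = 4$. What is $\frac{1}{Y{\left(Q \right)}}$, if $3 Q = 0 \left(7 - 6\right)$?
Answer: $- \frac{2}{67} + \frac{5 \sqrt{6}}{134} \approx 0.061548$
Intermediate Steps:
$Q = 0$ ($Q = \frac{0 \left(7 - 6\right)}{3} = \frac{0 \cdot 1}{3} = \frac{1}{3} \cdot 0 = 0$)
$Y{\left(p \right)} = 4 + 5 \sqrt{6 + 2 p}$ ($Y{\left(p \right)} = 4 + 5 \sqrt{p + \left(p + 6\right)} = 4 + 5 \sqrt{p + \left(6 + p\right)} = 4 + 5 \sqrt{6 + 2 p}$)
$\frac{1}{Y{\left(Q \right)}} = \frac{1}{4 + 5 \sqrt{6 + 2 \cdot 0}} = \frac{1}{4 + 5 \sqrt{6 + 0}} = \frac{1}{4 + 5 \sqrt{6}}$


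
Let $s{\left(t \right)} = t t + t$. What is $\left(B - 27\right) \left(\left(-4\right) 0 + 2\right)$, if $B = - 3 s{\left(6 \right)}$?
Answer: $-306$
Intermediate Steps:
$s{\left(t \right)} = t + t^{2}$ ($s{\left(t \right)} = t^{2} + t = t + t^{2}$)
$B = -126$ ($B = - 3 \cdot 6 \left(1 + 6\right) = - 3 \cdot 6 \cdot 7 = \left(-3\right) 42 = -126$)
$\left(B - 27\right) \left(\left(-4\right) 0 + 2\right) = \left(-126 - 27\right) \left(\left(-4\right) 0 + 2\right) = - 153 \left(0 + 2\right) = \left(-153\right) 2 = -306$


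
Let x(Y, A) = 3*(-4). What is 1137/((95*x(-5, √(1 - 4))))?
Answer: -379/380 ≈ -0.99737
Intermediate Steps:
x(Y, A) = -12
1137/((95*x(-5, √(1 - 4)))) = 1137/((95*(-12))) = 1137/(-1140) = 1137*(-1/1140) = -379/380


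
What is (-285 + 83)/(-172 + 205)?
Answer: -202/33 ≈ -6.1212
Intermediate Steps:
(-285 + 83)/(-172 + 205) = -202/33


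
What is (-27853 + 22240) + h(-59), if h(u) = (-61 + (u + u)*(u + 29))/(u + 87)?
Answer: -21955/4 ≈ -5488.8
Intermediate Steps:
h(u) = (-61 + 2*u*(29 + u))/(87 + u) (h(u) = (-61 + (2*u)*(29 + u))/(87 + u) = (-61 + 2*u*(29 + u))/(87 + u))
(-27853 + 22240) + h(-59) = (-27853 + 22240) + (-61 + 2*(-59)**2 + 58*(-59))/(87 - 59) = -5613 + (-61 + 2*3481 - 3422)/28 = -5613 + (-61 + 6962 - 3422)/28 = -5613 + (1/28)*3479 = -5613 + 497/4 = -21955/4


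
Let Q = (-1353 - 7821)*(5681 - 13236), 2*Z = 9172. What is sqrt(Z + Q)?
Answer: 2*sqrt(17328539) ≈ 8325.5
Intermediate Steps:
Z = 4586 (Z = (1/2)*9172 = 4586)
Q = 69309570 (Q = -9174*(-7555) = 69309570)
sqrt(Z + Q) = sqrt(4586 + 69309570) = sqrt(69314156) = 2*sqrt(17328539)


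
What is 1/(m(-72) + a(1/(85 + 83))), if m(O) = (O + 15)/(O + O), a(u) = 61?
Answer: 48/2947 ≈ 0.016288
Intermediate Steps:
m(O) = (15 + O)/(2*O) (m(O) = (15 + O)/((2*O)) = (15 + O)*(1/(2*O)) = (15 + O)/(2*O))
1/(m(-72) + a(1/(85 + 83))) = 1/((1/2)*(15 - 72)/(-72) + 61) = 1/((1/2)*(-1/72)*(-57) + 61) = 1/(19/48 + 61) = 1/(2947/48) = 48/2947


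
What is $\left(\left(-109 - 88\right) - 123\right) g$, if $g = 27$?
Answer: $-8640$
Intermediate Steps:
$\left(\left(-109 - 88\right) - 123\right) g = \left(\left(-109 - 88\right) - 123\right) 27 = \left(-197 - 123\right) 27 = \left(-320\right) 27 = -8640$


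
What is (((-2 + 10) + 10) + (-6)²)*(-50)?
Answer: -2700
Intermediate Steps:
(((-2 + 10) + 10) + (-6)²)*(-50) = ((8 + 10) + 36)*(-50) = (18 + 36)*(-50) = 54*(-50) = -2700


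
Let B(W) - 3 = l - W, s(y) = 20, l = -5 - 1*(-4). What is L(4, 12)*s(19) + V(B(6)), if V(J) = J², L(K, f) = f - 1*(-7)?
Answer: 396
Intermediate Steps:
l = -1 (l = -5 + 4 = -1)
L(K, f) = 7 + f (L(K, f) = f + 7 = 7 + f)
B(W) = 2 - W (B(W) = 3 + (-1 - W) = 2 - W)
L(4, 12)*s(19) + V(B(6)) = (7 + 12)*20 + (2 - 1*6)² = 19*20 + (2 - 6)² = 380 + (-4)² = 380 + 16 = 396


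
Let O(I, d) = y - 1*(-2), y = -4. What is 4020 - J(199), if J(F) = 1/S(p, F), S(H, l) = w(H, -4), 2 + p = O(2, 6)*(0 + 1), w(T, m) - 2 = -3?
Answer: 4021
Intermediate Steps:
w(T, m) = -1 (w(T, m) = 2 - 3 = -1)
O(I, d) = -2 (O(I, d) = -4 - 1*(-2) = -4 + 2 = -2)
p = -4 (p = -2 - 2*(0 + 1) = -2 - 2*1 = -2 - 2 = -4)
S(H, l) = -1
J(F) = -1 (J(F) = 1/(-1) = -1)
4020 - J(199) = 4020 - 1*(-1) = 4020 + 1 = 4021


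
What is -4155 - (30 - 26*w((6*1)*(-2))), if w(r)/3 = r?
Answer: -5121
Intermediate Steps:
w(r) = 3*r
-4155 - (30 - 26*w((6*1)*(-2))) = -4155 - (30 - 78*(6*1)*(-2)) = -4155 - (30 - 78*6*(-2)) = -4155 - (30 - 78*(-12)) = -4155 - (30 - 26*(-36)) = -4155 - (30 + 936) = -4155 - 1*966 = -4155 - 966 = -5121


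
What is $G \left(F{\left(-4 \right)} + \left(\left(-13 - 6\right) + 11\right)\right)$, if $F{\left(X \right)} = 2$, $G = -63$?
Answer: $378$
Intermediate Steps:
$G \left(F{\left(-4 \right)} + \left(\left(-13 - 6\right) + 11\right)\right) = - 63 \left(2 + \left(\left(-13 - 6\right) + 11\right)\right) = - 63 \left(2 + \left(-19 + 11\right)\right) = - 63 \left(2 - 8\right) = \left(-63\right) \left(-6\right) = 378$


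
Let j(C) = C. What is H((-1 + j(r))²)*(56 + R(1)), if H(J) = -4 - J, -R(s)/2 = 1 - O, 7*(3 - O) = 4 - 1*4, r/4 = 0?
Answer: -300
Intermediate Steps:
r = 0 (r = 4*0 = 0)
O = 3 (O = 3 - (4 - 1*4)/7 = 3 - (4 - 4)/7 = 3 - ⅐*0 = 3 + 0 = 3)
R(s) = 4 (R(s) = -2*(1 - 1*3) = -2*(1 - 3) = -2*(-2) = 4)
H((-1 + j(r))²)*(56 + R(1)) = (-4 - (-1 + 0)²)*(56 + 4) = (-4 - 1*(-1)²)*60 = (-4 - 1*1)*60 = (-4 - 1)*60 = -5*60 = -300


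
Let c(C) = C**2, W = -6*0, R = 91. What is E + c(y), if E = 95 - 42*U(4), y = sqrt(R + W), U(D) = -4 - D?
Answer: 522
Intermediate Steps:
W = 0
y = sqrt(91) (y = sqrt(91 + 0) = sqrt(91) ≈ 9.5394)
E = 431 (E = 95 - 42*(-4 - 1*4) = 95 - 42*(-4 - 4) = 95 - 42*(-8) = 95 + 336 = 431)
E + c(y) = 431 + (sqrt(91))**2 = 431 + 91 = 522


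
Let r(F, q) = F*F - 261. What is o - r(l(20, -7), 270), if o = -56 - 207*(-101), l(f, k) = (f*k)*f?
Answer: -7818888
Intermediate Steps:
l(f, k) = k*f²
r(F, q) = -261 + F² (r(F, q) = F² - 261 = -261 + F²)
o = 20851 (o = -56 + 20907 = 20851)
o - r(l(20, -7), 270) = 20851 - (-261 + (-7*20²)²) = 20851 - (-261 + (-7*400)²) = 20851 - (-261 + (-2800)²) = 20851 - (-261 + 7840000) = 20851 - 1*7839739 = 20851 - 7839739 = -7818888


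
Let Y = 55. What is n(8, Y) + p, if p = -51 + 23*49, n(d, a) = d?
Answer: 1084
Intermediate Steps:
p = 1076 (p = -51 + 1127 = 1076)
n(8, Y) + p = 8 + 1076 = 1084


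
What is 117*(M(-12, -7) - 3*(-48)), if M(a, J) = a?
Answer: 15444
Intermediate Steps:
117*(M(-12, -7) - 3*(-48)) = 117*(-12 - 3*(-48)) = 117*(-12 + 144) = 117*132 = 15444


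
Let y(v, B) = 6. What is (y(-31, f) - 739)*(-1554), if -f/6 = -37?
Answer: 1139082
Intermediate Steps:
f = 222 (f = -6*(-37) = 222)
(y(-31, f) - 739)*(-1554) = (6 - 739)*(-1554) = -733*(-1554) = 1139082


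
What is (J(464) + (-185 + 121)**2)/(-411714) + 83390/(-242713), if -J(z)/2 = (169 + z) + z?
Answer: -5799078431/16654723347 ≈ -0.34819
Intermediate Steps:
J(z) = -338 - 4*z (J(z) = -2*((169 + z) + z) = -2*(169 + 2*z) = -338 - 4*z)
(J(464) + (-185 + 121)**2)/(-411714) + 83390/(-242713) = ((-338 - 4*464) + (-185 + 121)**2)/(-411714) + 83390/(-242713) = ((-338 - 1856) + (-64)**2)*(-1/411714) + 83390*(-1/242713) = (-2194 + 4096)*(-1/411714) - 83390/242713 = 1902*(-1/411714) - 83390/242713 = -317/68619 - 83390/242713 = -5799078431/16654723347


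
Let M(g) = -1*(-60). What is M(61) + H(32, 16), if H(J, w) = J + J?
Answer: 124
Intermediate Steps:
M(g) = 60
H(J, w) = 2*J
M(61) + H(32, 16) = 60 + 2*32 = 60 + 64 = 124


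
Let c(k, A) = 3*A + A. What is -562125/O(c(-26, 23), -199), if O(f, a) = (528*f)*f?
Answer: -187375/1489664 ≈ -0.12578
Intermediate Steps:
c(k, A) = 4*A
O(f, a) = 528*f**2
-562125/O(c(-26, 23), -199) = -562125/(528*(4*23)**2) = -562125/(528*92**2) = -562125/(528*8464) = -562125/4468992 = -562125*1/4468992 = -187375/1489664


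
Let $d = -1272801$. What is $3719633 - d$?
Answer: $4992434$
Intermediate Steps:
$3719633 - d = 3719633 - -1272801 = 3719633 + 1272801 = 4992434$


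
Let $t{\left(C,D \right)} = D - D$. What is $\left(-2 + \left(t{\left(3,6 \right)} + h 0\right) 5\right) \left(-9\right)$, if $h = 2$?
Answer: $18$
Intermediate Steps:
$t{\left(C,D \right)} = 0$
$\left(-2 + \left(t{\left(3,6 \right)} + h 0\right) 5\right) \left(-9\right) = \left(-2 + \left(0 + 2 \cdot 0\right) 5\right) \left(-9\right) = \left(-2 + \left(0 + 0\right) 5\right) \left(-9\right) = \left(-2 + 0 \cdot 5\right) \left(-9\right) = \left(-2 + 0\right) \left(-9\right) = \left(-2\right) \left(-9\right) = 18$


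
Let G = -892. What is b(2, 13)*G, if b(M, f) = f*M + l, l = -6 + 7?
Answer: -24084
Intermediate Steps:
l = 1
b(M, f) = 1 + M*f (b(M, f) = f*M + 1 = M*f + 1 = 1 + M*f)
b(2, 13)*G = (1 + 2*13)*(-892) = (1 + 26)*(-892) = 27*(-892) = -24084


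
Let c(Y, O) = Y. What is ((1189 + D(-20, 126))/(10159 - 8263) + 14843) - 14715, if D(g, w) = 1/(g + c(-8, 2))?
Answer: 2276185/17696 ≈ 128.63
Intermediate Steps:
D(g, w) = 1/(-8 + g) (D(g, w) = 1/(g - 8) = 1/(-8 + g))
((1189 + D(-20, 126))/(10159 - 8263) + 14843) - 14715 = ((1189 + 1/(-8 - 20))/(10159 - 8263) + 14843) - 14715 = ((1189 + 1/(-28))/1896 + 14843) - 14715 = ((1189 - 1/28)*(1/1896) + 14843) - 14715 = ((33291/28)*(1/1896) + 14843) - 14715 = (11097/17696 + 14843) - 14715 = 262672825/17696 - 14715 = 2276185/17696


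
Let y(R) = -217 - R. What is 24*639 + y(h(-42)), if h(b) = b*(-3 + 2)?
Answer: 15077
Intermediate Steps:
h(b) = -b (h(b) = b*(-1) = -b)
24*639 + y(h(-42)) = 24*639 + (-217 - (-1)*(-42)) = 15336 + (-217 - 1*42) = 15336 + (-217 - 42) = 15336 - 259 = 15077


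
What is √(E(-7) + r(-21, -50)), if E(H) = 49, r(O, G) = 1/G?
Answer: √4898/10 ≈ 6.9986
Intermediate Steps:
√(E(-7) + r(-21, -50)) = √(49 + 1/(-50)) = √(49 - 1/50) = √(2449/50) = √4898/10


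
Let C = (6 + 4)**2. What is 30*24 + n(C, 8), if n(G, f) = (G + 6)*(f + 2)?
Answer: 1780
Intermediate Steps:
C = 100 (C = 10**2 = 100)
n(G, f) = (2 + f)*(6 + G) (n(G, f) = (6 + G)*(2 + f) = (2 + f)*(6 + G))
30*24 + n(C, 8) = 30*24 + (12 + 2*100 + 6*8 + 100*8) = 720 + (12 + 200 + 48 + 800) = 720 + 1060 = 1780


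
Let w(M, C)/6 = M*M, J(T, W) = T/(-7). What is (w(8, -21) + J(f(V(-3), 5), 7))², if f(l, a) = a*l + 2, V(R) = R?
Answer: 7295401/49 ≈ 1.4889e+5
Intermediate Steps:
f(l, a) = 2 + a*l
J(T, W) = -T/7 (J(T, W) = T*(-⅐) = -T/7)
w(M, C) = 6*M² (w(M, C) = 6*(M*M) = 6*M²)
(w(8, -21) + J(f(V(-3), 5), 7))² = (6*8² - (2 + 5*(-3))/7)² = (6*64 - (2 - 15)/7)² = (384 - ⅐*(-13))² = (384 + 13/7)² = (2701/7)² = 7295401/49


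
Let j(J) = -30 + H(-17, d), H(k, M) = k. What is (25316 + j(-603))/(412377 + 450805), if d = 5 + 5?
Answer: 25269/863182 ≈ 0.029274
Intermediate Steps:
d = 10
j(J) = -47 (j(J) = -30 - 17 = -47)
(25316 + j(-603))/(412377 + 450805) = (25316 - 47)/(412377 + 450805) = 25269/863182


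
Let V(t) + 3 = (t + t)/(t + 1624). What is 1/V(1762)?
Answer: -1693/3317 ≈ -0.51040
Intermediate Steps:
V(t) = -3 + 2*t/(1624 + t) (V(t) = -3 + (t + t)/(t + 1624) = -3 + (2*t)/(1624 + t) = -3 + 2*t/(1624 + t))
1/V(1762) = 1/((-4872 - 1*1762)/(1624 + 1762)) = 1/((-4872 - 1762)/3386) = 1/((1/3386)*(-6634)) = 1/(-3317/1693) = -1693/3317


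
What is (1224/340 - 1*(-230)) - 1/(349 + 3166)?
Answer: 821103/3515 ≈ 233.60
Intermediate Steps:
(1224/340 - 1*(-230)) - 1/(349 + 3166) = (1224*(1/340) + 230) - 1/3515 = (18/5 + 230) - 1*1/3515 = 1168/5 - 1/3515 = 821103/3515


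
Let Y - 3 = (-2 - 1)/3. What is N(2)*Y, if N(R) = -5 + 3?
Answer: -4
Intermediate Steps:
Y = 2 (Y = 3 + (-2 - 1)/3 = 3 - 3*⅓ = 3 - 1 = 2)
N(R) = -2
N(2)*Y = -2*2 = -4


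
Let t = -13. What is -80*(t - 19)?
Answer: 2560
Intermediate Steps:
-80*(t - 19) = -80*(-13 - 19) = -80*(-32) = 2560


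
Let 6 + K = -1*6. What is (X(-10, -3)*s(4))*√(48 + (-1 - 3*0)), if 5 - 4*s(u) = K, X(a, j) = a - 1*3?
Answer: -221*√47/4 ≈ -378.77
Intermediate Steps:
X(a, j) = -3 + a (X(a, j) = a - 3 = -3 + a)
K = -12 (K = -6 - 1*6 = -6 - 6 = -12)
s(u) = 17/4 (s(u) = 5/4 - ¼*(-12) = 5/4 + 3 = 17/4)
(X(-10, -3)*s(4))*√(48 + (-1 - 3*0)) = ((-3 - 10)*(17/4))*√(48 + (-1 - 3*0)) = (-13*17/4)*√(48 + (-1 + 0)) = -221*√(48 - 1)/4 = -221*√47/4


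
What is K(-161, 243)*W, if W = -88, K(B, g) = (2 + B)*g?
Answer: 3400056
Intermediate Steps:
K(B, g) = g*(2 + B)
K(-161, 243)*W = (243*(2 - 161))*(-88) = (243*(-159))*(-88) = -38637*(-88) = 3400056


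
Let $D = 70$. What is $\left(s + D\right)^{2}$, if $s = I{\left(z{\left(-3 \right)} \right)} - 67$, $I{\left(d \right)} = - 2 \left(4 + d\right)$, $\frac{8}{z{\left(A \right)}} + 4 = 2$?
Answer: $9$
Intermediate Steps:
$z{\left(A \right)} = -4$ ($z{\left(A \right)} = \frac{8}{-4 + 2} = \frac{8}{-2} = 8 \left(- \frac{1}{2}\right) = -4$)
$I{\left(d \right)} = -8 - 2 d$
$s = -67$ ($s = \left(-8 - -8\right) - 67 = \left(-8 + 8\right) - 67 = 0 - 67 = -67$)
$\left(s + D\right)^{2} = \left(-67 + 70\right)^{2} = 3^{2} = 9$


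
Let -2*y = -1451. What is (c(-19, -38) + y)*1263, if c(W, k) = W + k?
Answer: 1688631/2 ≈ 8.4432e+5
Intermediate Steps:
y = 1451/2 (y = -½*(-1451) = 1451/2 ≈ 725.50)
(c(-19, -38) + y)*1263 = ((-19 - 38) + 1451/2)*1263 = (-57 + 1451/2)*1263 = (1337/2)*1263 = 1688631/2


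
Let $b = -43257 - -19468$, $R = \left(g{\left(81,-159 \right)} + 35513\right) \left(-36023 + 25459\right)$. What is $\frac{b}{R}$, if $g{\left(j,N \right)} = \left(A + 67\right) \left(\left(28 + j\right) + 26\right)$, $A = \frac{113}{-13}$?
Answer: $\frac{309257}{5958085436} \approx 5.1905 \cdot 10^{-5}$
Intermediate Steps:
$A = - \frac{113}{13}$ ($A = 113 \left(- \frac{1}{13}\right) = - \frac{113}{13} \approx -8.6923$)
$g{\left(j,N \right)} = \frac{40932}{13} + \frac{758 j}{13}$ ($g{\left(j,N \right)} = \left(- \frac{113}{13} + 67\right) \left(\left(28 + j\right) + 26\right) = \frac{758 \left(54 + j\right)}{13} = \frac{40932}{13} + \frac{758 j}{13}$)
$R = - \frac{5958085436}{13}$ ($R = \left(\left(\frac{40932}{13} + \frac{758}{13} \cdot 81\right) + 35513\right) \left(-36023 + 25459\right) = \left(\left(\frac{40932}{13} + \frac{61398}{13}\right) + 35513\right) \left(-10564\right) = \left(\frac{102330}{13} + 35513\right) \left(-10564\right) = \frac{563999}{13} \left(-10564\right) = - \frac{5958085436}{13} \approx -4.5831 \cdot 10^{8}$)
$b = -23789$ ($b = -43257 + 19468 = -23789$)
$\frac{b}{R} = - \frac{23789}{- \frac{5958085436}{13}} = \left(-23789\right) \left(- \frac{13}{5958085436}\right) = \frac{309257}{5958085436}$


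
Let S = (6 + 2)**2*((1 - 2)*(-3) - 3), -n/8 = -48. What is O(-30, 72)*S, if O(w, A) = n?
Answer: 0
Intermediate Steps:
n = 384 (n = -8*(-48) = 384)
O(w, A) = 384
S = 0 (S = 8**2*(-1*(-3) - 3) = 64*(3 - 3) = 64*0 = 0)
O(-30, 72)*S = 384*0 = 0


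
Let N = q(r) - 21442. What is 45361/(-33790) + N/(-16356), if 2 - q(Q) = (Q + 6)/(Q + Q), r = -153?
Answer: -889984861/28186131240 ≈ -0.031575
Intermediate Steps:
q(Q) = 2 - (6 + Q)/(2*Q) (q(Q) = 2 - (Q + 6)/(Q + Q) = 2 - (6 + Q)/(2*Q))
N = -2186929/102 (N = (3/2 - 3/(-153)) - 21442 = (3/2 - 3*(-1/153)) - 21442 = (3/2 + 1/51) - 21442 = 155/102 - 21442 = -2186929/102 ≈ -21440.)
45361/(-33790) + N/(-16356) = 45361/(-33790) - 2186929/102/(-16356) = 45361*(-1/33790) - 2186929/102*(-1/16356) = -45361/33790 + 2186929/1668312 = -889984861/28186131240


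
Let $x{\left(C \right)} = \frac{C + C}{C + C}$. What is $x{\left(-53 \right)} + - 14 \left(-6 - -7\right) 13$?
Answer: $-181$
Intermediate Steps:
$x{\left(C \right)} = 1$ ($x{\left(C \right)} = \frac{2 C}{2 C} = 2 C \frac{1}{2 C} = 1$)
$x{\left(-53 \right)} + - 14 \left(-6 - -7\right) 13 = 1 + - 14 \left(-6 - -7\right) 13 = 1 + - 14 \left(-6 + 7\right) 13 = 1 + \left(-14\right) 1 \cdot 13 = 1 - 182 = -181$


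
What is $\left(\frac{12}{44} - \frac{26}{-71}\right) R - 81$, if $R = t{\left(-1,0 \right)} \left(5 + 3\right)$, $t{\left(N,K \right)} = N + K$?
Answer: $- \frac{67253}{781} \approx -86.111$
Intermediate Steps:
$t{\left(N,K \right)} = K + N$
$R = -8$ ($R = \left(0 - 1\right) \left(5 + 3\right) = \left(-1\right) 8 = -8$)
$\left(\frac{12}{44} - \frac{26}{-71}\right) R - 81 = \left(\frac{12}{44} - \frac{26}{-71}\right) \left(-8\right) - 81 = \left(12 \cdot \frac{1}{44} - - \frac{26}{71}\right) \left(-8\right) - 81 = \left(\frac{3}{11} + \frac{26}{71}\right) \left(-8\right) - 81 = \frac{499}{781} \left(-8\right) - 81 = - \frac{3992}{781} - 81 = - \frac{67253}{781}$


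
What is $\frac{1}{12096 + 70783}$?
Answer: $\frac{1}{82879} \approx 1.2066 \cdot 10^{-5}$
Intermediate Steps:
$\frac{1}{12096 + 70783} = \frac{1}{82879}$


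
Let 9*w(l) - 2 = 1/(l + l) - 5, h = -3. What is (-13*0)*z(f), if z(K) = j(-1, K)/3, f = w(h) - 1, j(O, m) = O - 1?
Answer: 0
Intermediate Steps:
j(O, m) = -1 + O
w(l) = -1/3 + 1/(18*l) (w(l) = 2/9 + (1/(l + l) - 5)/9 = 2/9 + (1/(2*l) - 5)/9 = 2/9 + (-5 + 1/(2*l))/9 = 2/9 + (-5/9 + 1/(18*l)) = -1/3 + 1/(18*l))
f = -73/54 (f = (1/18)*(1 - 6*(-3))/(-3) - 1 = (1/18)*(-1/3)*(1 + 18) - 1 = (1/18)*(-1/3)*19 - 1 = -19/54 - 1 = -73/54 ≈ -1.3519)
z(K) = -2/3 (z(K) = (-1 - 1)/3 = -2*1/3 = -2/3)
(-13*0)*z(f) = -13*0*(-2/3) = 0*(-2/3) = 0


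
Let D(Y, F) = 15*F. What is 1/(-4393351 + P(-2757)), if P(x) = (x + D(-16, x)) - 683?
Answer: -1/4438146 ≈ -2.2532e-7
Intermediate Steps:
P(x) = -683 + 16*x (P(x) = (x + 15*x) - 683 = 16*x - 683 = -683 + 16*x)
1/(-4393351 + P(-2757)) = 1/(-4393351 + (-683 + 16*(-2757))) = 1/(-4393351 + (-683 - 44112)) = 1/(-4393351 - 44795) = 1/(-4438146) = -1/4438146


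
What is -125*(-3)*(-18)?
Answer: -6750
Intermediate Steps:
-125*(-3)*(-18) = -25*(-15)*(-18) = 375*(-18) = -6750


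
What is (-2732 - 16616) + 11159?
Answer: -8189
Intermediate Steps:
(-2732 - 16616) + 11159 = -19348 + 11159 = -8189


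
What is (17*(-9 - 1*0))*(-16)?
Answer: 2448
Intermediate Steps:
(17*(-9 - 1*0))*(-16) = (17*(-9 + 0))*(-16) = (17*(-9))*(-16) = -153*(-16) = 2448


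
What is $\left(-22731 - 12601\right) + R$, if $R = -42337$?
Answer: $-77669$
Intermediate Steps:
$\left(-22731 - 12601\right) + R = \left(-22731 - 12601\right) - 42337 = -35332 - 42337 = -77669$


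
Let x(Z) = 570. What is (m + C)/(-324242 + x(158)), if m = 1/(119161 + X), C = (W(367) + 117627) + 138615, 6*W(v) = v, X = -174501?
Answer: -42551451727/53736025440 ≈ -0.79186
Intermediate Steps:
W(v) = v/6
C = 1537819/6 (C = ((⅙)*367 + 117627) + 138615 = (367/6 + 117627) + 138615 = 706129/6 + 138615 = 1537819/6 ≈ 2.5630e+5)
m = -1/55340 (m = 1/(119161 - 174501) = 1/(-55340) = -1/55340 ≈ -1.8070e-5)
(m + C)/(-324242 + x(158)) = (-1/55340 + 1537819/6)/(-324242 + 570) = (42551451727/166020)/(-323672) = (42551451727/166020)*(-1/323672) = -42551451727/53736025440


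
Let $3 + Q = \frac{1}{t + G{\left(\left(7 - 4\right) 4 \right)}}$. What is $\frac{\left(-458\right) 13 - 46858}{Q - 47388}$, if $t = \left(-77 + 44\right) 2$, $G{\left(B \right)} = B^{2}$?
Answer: $\frac{4119336}{3696497} \approx 1.1144$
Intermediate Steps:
$t = -66$ ($t = \left(-33\right) 2 = -66$)
$Q = - \frac{233}{78}$ ($Q = -3 + \frac{1}{-66 + \left(\left(7 - 4\right) 4\right)^{2}} = -3 + \frac{1}{-66 + \left(3 \cdot 4\right)^{2}} = -3 + \frac{1}{-66 + 12^{2}} = -3 + \frac{1}{-66 + 144} = -3 + \frac{1}{78} = - \frac{233}{78} \approx -2.9872$)
$\frac{\left(-458\right) 13 - 46858}{Q - 47388} = \frac{\left(-458\right) 13 - 46858}{- \frac{233}{78} - 47388} = \frac{-5954 - 46858}{- \frac{3696497}{78}} = \left(-52812\right) \left(- \frac{78}{3696497}\right) = \frac{4119336}{3696497}$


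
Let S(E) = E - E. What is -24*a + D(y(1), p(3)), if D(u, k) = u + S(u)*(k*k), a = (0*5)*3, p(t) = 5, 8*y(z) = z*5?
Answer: 5/8 ≈ 0.62500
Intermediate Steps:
y(z) = 5*z/8 (y(z) = (z*5)/8 = (5*z)/8 = 5*z/8)
S(E) = 0
a = 0 (a = 0*3 = 0)
D(u, k) = u (D(u, k) = u + 0*(k*k) = u + 0*k**2 = u + 0 = u)
-24*a + D(y(1), p(3)) = -24*0 + (5/8)*1 = 0 + 5/8 = 5/8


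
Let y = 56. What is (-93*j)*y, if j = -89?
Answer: 463512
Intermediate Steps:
(-93*j)*y = -93*(-89)*56 = 8277*56 = 463512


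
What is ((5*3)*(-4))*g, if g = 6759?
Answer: -405540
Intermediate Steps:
((5*3)*(-4))*g = ((5*3)*(-4))*6759 = (15*(-4))*6759 = -60*6759 = -405540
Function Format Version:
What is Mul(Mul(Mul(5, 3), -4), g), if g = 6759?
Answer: -405540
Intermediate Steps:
Mul(Mul(Mul(5, 3), -4), g) = Mul(Mul(Mul(5, 3), -4), 6759) = Mul(Mul(15, -4), 6759) = Mul(-60, 6759) = -405540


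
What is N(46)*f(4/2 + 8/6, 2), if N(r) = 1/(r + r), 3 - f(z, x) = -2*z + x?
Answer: 1/12 ≈ 0.083333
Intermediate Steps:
f(z, x) = 3 - x + 2*z (f(z, x) = 3 - (-2*z + x) = 3 - (x - 2*z) = 3 + (-x + 2*z) = 3 - x + 2*z)
N(r) = 1/(2*r)
N(46)*f(4/2 + 8/6, 2) = ((½)/46)*(3 - 1*2 + 2*(4/2 + 8/6)) = ((½)*(1/46))*(3 - 2 + 2*(4*(½) + 8*(⅙))) = (3 - 2 + 2*(2 + 4/3))/92 = (3 - 2 + 2*(10/3))/92 = (3 - 2 + 20/3)/92 = (1/92)*(23/3) = 1/12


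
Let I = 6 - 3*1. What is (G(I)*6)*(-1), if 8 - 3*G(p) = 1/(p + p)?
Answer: -47/3 ≈ -15.667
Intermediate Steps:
I = 3 (I = 6 - 3 = 3)
G(p) = 8/3 - 1/(6*p) (G(p) = 8/3 - 1/(3*(p + p)) = 8/3 - 1/(2*p)/3 = 8/3 - 1/(6*p))
(G(I)*6)*(-1) = (((1/6)*(-1 + 16*3)/3)*6)*(-1) = (((1/6)*(1/3)*(-1 + 48))*6)*(-1) = (((1/6)*(1/3)*47)*6)*(-1) = ((47/18)*6)*(-1) = (47/3)*(-1) = -47/3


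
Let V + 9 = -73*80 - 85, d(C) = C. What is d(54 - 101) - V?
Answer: 5887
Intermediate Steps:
V = -5934 (V = -9 + (-73*80 - 85) = -9 + (-5840 - 85) = -9 - 5925 = -5934)
d(54 - 101) - V = (54 - 101) - 1*(-5934) = -47 + 5934 = 5887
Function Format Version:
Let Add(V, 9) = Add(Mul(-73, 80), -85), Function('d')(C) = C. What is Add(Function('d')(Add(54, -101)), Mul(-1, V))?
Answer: 5887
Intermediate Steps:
V = -5934 (V = Add(-9, Add(Mul(-73, 80), -85)) = Add(-9, Add(-5840, -85)) = Add(-9, -5925) = -5934)
Add(Function('d')(Add(54, -101)), Mul(-1, V)) = Add(Add(54, -101), Mul(-1, -5934)) = Add(-47, 5934) = 5887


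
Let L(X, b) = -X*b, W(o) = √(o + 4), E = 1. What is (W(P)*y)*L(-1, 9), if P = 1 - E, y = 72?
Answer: 1296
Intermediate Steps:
P = 0 (P = 1 - 1*1 = 1 - 1 = 0)
W(o) = √(4 + o)
L(X, b) = -X*b
(W(P)*y)*L(-1, 9) = (√(4 + 0)*72)*(-1*(-1)*9) = (√4*72)*9 = (2*72)*9 = 144*9 = 1296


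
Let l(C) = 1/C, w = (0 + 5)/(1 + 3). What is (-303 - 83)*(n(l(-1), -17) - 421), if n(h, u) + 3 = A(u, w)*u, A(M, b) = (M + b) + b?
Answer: 68515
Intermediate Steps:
w = 5/4 ≈ 1.2500
l(C) = 1/C
A(M, b) = M + 2*b
n(h, u) = -3 + u*(5/2 + u) (n(h, u) = -3 + (u + 2*(5/4))*u = -3 + (u + 5/2)*u = -3 + (5/2 + u)*u = -3 + u*(5/2 + u))
(-303 - 83)*(n(l(-1), -17) - 421) = (-303 - 83)*((-3 + (1/2)*(-17)*(5 + 2*(-17))) - 421) = -386*((-3 + (1/2)*(-17)*(5 - 34)) - 421) = -386*((-3 + (1/2)*(-17)*(-29)) - 421) = -386*((-3 + 493/2) - 421) = -386*(487/2 - 421) = -386*(-355/2) = 68515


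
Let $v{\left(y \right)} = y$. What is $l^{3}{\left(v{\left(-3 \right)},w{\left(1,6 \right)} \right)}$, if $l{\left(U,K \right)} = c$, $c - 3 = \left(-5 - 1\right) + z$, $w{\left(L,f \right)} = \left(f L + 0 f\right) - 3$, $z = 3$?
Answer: $0$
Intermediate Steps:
$w{\left(L,f \right)} = -3 + L f$ ($w{\left(L,f \right)} = \left(L f + 0\right) - 3 = L f - 3 = -3 + L f$)
$c = 0$ ($c = 3 + \left(\left(-5 - 1\right) + 3\right) = 3 + \left(-6 + 3\right) = 3 - 3 = 0$)
$l{\left(U,K \right)} = 0$
$l^{3}{\left(v{\left(-3 \right)},w{\left(1,6 \right)} \right)} = 0^{3} = 0$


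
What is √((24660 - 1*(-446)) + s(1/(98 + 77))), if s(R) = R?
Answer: √30754857/35 ≈ 158.45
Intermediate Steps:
√((24660 - 1*(-446)) + s(1/(98 + 77))) = √((24660 - 1*(-446)) + 1/(98 + 77)) = √((24660 + 446) + 1/175) = √(25106 + 1/175) = √(4393551/175) = √30754857/35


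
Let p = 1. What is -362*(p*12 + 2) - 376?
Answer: -5444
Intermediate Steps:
-362*(p*12 + 2) - 376 = -362*(1*12 + 2) - 376 = -362*(12 + 2) - 376 = -362*14 - 376 = -5068 - 376 = -5444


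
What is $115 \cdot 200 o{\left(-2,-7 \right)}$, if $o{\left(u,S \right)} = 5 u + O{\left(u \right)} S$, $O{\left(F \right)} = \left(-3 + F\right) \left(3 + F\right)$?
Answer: $575000$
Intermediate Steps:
$o{\left(u,S \right)} = 5 u + S \left(-9 + u^{2}\right)$ ($o{\left(u,S \right)} = 5 u + \left(-9 + u^{2}\right) S = 5 u + S \left(-9 + u^{2}\right)$)
$115 \cdot 200 o{\left(-2,-7 \right)} = 115 \cdot 200 \left(5 \left(-2\right) - 7 \left(-9 + \left(-2\right)^{2}\right)\right) = 23000 \left(-10 - 7 \left(-9 + 4\right)\right) = 23000 \left(-10 - -35\right) = 23000 \left(-10 + 35\right) = 23000 \cdot 25 = 575000$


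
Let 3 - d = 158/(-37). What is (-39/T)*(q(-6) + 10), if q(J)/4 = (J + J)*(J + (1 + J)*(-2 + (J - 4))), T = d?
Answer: 3725826/269 ≈ 13851.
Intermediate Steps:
d = 269/37 (d = 3 - 158/(-37) = 3 - 158*(-1)/37 = 3 - 1*(-158/37) = 3 + 158/37 = 269/37 ≈ 7.2703)
T = 269/37 ≈ 7.2703
q(J) = 8*J*(J + (1 + J)*(-6 + J)) (q(J) = 4*((J + J)*(J + (1 + J)*(-2 + (J - 4)))) = 4*((2*J)*(J + (1 + J)*(-2 + (-4 + J)))) = 4*((2*J)*(J + (1 + J)*(-6 + J))) = 4*(2*J*(J + (1 + J)*(-6 + J))) = 8*J*(J + (1 + J)*(-6 + J)))
(-39/T)*(q(-6) + 10) = (-39/269/37)*(8*(-6)*(-6 + (-6)**2 - 4*(-6)) + 10) = (-39*37/269)*(8*(-6)*(-6 + 36 + 24) + 10) = -1443*(8*(-6)*54 + 10)/269 = -1443*(-2592 + 10)/269 = -1443/269*(-2582) = 3725826/269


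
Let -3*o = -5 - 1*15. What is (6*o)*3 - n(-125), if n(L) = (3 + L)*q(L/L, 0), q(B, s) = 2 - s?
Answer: 364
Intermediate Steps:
o = 20/3 (o = -(-5 - 1*15)/3 = -(-5 - 15)/3 = -1/3*(-20) = 20/3 ≈ 6.6667)
n(L) = 6 + 2*L (n(L) = (3 + L)*(2 - 1*0) = (3 + L)*(2 + 0) = (3 + L)*2 = 6 + 2*L)
(6*o)*3 - n(-125) = (6*(20/3))*3 - (6 + 2*(-125)) = 40*3 - (6 - 250) = 120 - 1*(-244) = 120 + 244 = 364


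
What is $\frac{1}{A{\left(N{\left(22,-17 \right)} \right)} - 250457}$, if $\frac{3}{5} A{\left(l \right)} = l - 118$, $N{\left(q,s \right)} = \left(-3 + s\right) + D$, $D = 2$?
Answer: $- \frac{3}{752051} \approx -3.9891 \cdot 10^{-6}$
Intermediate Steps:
$N{\left(q,s \right)} = -1 + s$ ($N{\left(q,s \right)} = \left(-3 + s\right) + 2 = -1 + s$)
$A{\left(l \right)} = - \frac{590}{3} + \frac{5 l}{3}$ ($A{\left(l \right)} = \frac{5 \left(l - 118\right)}{3} = \frac{5 \left(-118 + l\right)}{3} = - \frac{590}{3} + \frac{5 l}{3}$)
$\frac{1}{A{\left(N{\left(22,-17 \right)} \right)} - 250457} = \frac{1}{\left(- \frac{590}{3} + \frac{5 \left(-1 - 17\right)}{3}\right) - 250457} = \frac{1}{\left(- \frac{590}{3} + \frac{5}{3} \left(-18\right)\right) - 250457} = \frac{1}{\left(- \frac{590}{3} - 30\right) - 250457} = \frac{1}{- \frac{680}{3} - 250457} = \frac{1}{- \frac{752051}{3}} = - \frac{3}{752051}$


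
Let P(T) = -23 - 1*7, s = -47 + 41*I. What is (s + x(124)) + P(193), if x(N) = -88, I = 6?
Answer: 81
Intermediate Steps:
s = 199 (s = -47 + 41*6 = -47 + 246 = 199)
P(T) = -30 (P(T) = -23 - 7 = -30)
(s + x(124)) + P(193) = (199 - 88) - 30 = 111 - 30 = 81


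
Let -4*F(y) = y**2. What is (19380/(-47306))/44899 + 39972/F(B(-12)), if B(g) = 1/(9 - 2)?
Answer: -8320220774183754/1061996047 ≈ -7.8345e+6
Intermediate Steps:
B(g) = 1/7
F(y) = -y**2/4
(19380/(-47306))/44899 + 39972/F(B(-12)) = (19380/(-47306))/44899 + 39972/((-(1/7)**2/4)) = (19380*(-1/47306))*(1/44899) + 39972/((-1/4*1/49)) = -9690/23653*1/44899 + 39972/(-1/196) = -9690/1061996047 + 39972*(-196) = -9690/1061996047 - 7834512 = -8320220774183754/1061996047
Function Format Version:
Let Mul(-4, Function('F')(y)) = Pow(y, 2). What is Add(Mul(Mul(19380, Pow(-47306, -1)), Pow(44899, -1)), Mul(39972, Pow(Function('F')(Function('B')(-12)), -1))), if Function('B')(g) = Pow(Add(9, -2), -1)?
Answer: Rational(-8320220774183754, 1061996047) ≈ -7.8345e+6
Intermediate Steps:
Function('B')(g) = Rational(1, 7) (Function('B')(g) = Pow(7, -1) = Rational(1, 7))
Function('F')(y) = Mul(Rational(-1, 4), Pow(y, 2))
Add(Mul(Mul(19380, Pow(-47306, -1)), Pow(44899, -1)), Mul(39972, Pow(Function('F')(Function('B')(-12)), -1))) = Add(Mul(Mul(19380, Pow(-47306, -1)), Pow(44899, -1)), Mul(39972, Pow(Mul(Rational(-1, 4), Pow(Rational(1, 7), 2)), -1))) = Add(Mul(Mul(19380, Rational(-1, 47306)), Rational(1, 44899)), Mul(39972, Pow(Mul(Rational(-1, 4), Rational(1, 49)), -1))) = Add(Mul(Rational(-9690, 23653), Rational(1, 44899)), Mul(39972, Pow(Rational(-1, 196), -1))) = Add(Rational(-9690, 1061996047), Mul(39972, -196)) = Add(Rational(-9690, 1061996047), -7834512) = Rational(-8320220774183754, 1061996047)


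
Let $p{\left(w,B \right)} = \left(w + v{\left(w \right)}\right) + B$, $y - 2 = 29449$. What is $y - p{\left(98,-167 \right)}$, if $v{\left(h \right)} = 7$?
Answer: $29513$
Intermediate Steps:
$y = 29451$ ($y = 2 + 29449 = 29451$)
$p{\left(w,B \right)} = 7 + B + w$ ($p{\left(w,B \right)} = \left(w + 7\right) + B = \left(7 + w\right) + B = 7 + B + w$)
$y - p{\left(98,-167 \right)} = 29451 - \left(7 - 167 + 98\right) = 29451 - -62 = 29451 + 62 = 29513$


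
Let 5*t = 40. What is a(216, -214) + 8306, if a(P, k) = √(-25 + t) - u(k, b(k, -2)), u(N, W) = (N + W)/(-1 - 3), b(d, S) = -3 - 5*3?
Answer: 8248 + I*√17 ≈ 8248.0 + 4.1231*I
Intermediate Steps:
t = 8 (t = (⅕)*40 = 8)
b(d, S) = -18 (b(d, S) = -3 - 15 = -18)
u(N, W) = -N/4 - W/4 (u(N, W) = (N + W)/(-4) = (N + W)*(-¼) = -N/4 - W/4)
a(P, k) = -9/2 + k/4 + I*√17 (a(P, k) = √(-25 + 8) - (-k/4 - ¼*(-18)) = √(-17) - (-k/4 + 9/2) = I*√17 - (9/2 - k/4) = I*√17 + (-9/2 + k/4) = -9/2 + k/4 + I*√17)
a(216, -214) + 8306 = (-9/2 + (¼)*(-214) + I*√17) + 8306 = (-9/2 - 107/2 + I*√17) + 8306 = (-58 + I*√17) + 8306 = 8248 + I*√17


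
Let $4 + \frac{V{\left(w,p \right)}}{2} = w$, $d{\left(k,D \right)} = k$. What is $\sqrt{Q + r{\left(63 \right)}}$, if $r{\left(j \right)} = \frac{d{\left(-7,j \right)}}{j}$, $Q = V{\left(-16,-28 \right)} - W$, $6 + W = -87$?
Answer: $\frac{2 \sqrt{119}}{3} \approx 7.2725$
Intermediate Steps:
$V{\left(w,p \right)} = -8 + 2 w$
$W = -93$ ($W = -6 - 87 = -93$)
$Q = 53$ ($Q = \left(-8 + 2 \left(-16\right)\right) - -93 = \left(-8 - 32\right) + 93 = -40 + 93 = 53$)
$r{\left(j \right)} = - \frac{7}{j}$
$\sqrt{Q + r{\left(63 \right)}} = \sqrt{53 - \frac{7}{63}} = \sqrt{53 - \frac{1}{9}} = \sqrt{\frac{476}{9}} = \frac{2 \sqrt{119}}{3}$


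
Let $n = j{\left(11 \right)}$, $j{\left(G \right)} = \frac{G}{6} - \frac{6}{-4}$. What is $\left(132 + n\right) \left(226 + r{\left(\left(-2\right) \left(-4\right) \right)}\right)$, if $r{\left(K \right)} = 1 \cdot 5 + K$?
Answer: $\frac{97034}{3} \approx 32345.0$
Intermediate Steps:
$j{\left(G \right)} = \frac{3}{2} + \frac{G}{6}$ ($j{\left(G \right)} = G \frac{1}{6} - - \frac{3}{2} = \frac{G}{6} + \frac{3}{2} = \frac{3}{2} + \frac{G}{6}$)
$n = \frac{10}{3}$ ($n = \frac{3}{2} + \frac{1}{6} \cdot 11 = \frac{3}{2} + \frac{11}{6} = \frac{10}{3} \approx 3.3333$)
$r{\left(K \right)} = 5 + K$
$\left(132 + n\right) \left(226 + r{\left(\left(-2\right) \left(-4\right) \right)}\right) = \left(132 + \frac{10}{3}\right) \left(226 + \left(5 - -8\right)\right) = \frac{406 \left(226 + \left(5 + 8\right)\right)}{3} = \frac{406 \left(226 + 13\right)}{3} = \frac{406}{3} \cdot 239 = \frac{97034}{3}$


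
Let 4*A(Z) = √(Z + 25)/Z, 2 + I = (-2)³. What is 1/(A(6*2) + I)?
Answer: -23040/230363 - 48*√37/230363 ≈ -0.10128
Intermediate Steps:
I = -10 (I = -2 + (-2)³ = -2 - 8 = -10)
A(Z) = √(25 + Z)/(4*Z) (A(Z) = (√(Z + 25)/Z)/4 = (√(25 + Z)/Z)/4 = √(25 + Z)/(4*Z))
1/(A(6*2) + I) = 1/(√(25 + 6*2)/(4*((6*2))) - 10) = 1/((¼)*√(25 + 12)/12 - 10) = 1/((¼)*(1/12)*√37 - 10) = 1/(√37/48 - 10) = 1/(-10 + √37/48)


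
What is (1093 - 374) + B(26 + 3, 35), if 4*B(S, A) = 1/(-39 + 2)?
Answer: 106411/148 ≈ 718.99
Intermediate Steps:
B(S, A) = -1/148 (B(S, A) = 1/(4*(-39 + 2)) = (¼)/(-37) = (¼)*(-1/37) = -1/148)
(1093 - 374) + B(26 + 3, 35) = (1093 - 374) - 1/148 = 719 - 1/148 = 106411/148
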